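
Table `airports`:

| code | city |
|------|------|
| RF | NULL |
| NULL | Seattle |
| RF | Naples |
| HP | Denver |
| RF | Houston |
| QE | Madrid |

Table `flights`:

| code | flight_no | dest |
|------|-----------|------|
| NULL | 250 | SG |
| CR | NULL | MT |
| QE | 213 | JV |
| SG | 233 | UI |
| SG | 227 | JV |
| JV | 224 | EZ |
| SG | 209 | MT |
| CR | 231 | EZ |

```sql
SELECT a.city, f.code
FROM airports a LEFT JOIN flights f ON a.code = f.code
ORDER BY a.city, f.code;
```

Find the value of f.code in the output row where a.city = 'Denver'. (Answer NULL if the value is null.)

NULL

LEFT JOIN keeps every row from `airports`; unmatched rows get NULL for `flights`'s columns.
Matching on a.code = f.code. A NULL in a compared column never satisfies the condition.
- a (code=RF) has no partner → padded with NULL.
- a (code=NULL) has no partner → padded with NULL.
- a (code=RF) has no partner → padded with NULL.
- a (code=HP) has no partner → padded with NULL.
- a (code=RF) has no partner → padded with NULL.
- a (code=QE) pairs with 1 row(s) of f.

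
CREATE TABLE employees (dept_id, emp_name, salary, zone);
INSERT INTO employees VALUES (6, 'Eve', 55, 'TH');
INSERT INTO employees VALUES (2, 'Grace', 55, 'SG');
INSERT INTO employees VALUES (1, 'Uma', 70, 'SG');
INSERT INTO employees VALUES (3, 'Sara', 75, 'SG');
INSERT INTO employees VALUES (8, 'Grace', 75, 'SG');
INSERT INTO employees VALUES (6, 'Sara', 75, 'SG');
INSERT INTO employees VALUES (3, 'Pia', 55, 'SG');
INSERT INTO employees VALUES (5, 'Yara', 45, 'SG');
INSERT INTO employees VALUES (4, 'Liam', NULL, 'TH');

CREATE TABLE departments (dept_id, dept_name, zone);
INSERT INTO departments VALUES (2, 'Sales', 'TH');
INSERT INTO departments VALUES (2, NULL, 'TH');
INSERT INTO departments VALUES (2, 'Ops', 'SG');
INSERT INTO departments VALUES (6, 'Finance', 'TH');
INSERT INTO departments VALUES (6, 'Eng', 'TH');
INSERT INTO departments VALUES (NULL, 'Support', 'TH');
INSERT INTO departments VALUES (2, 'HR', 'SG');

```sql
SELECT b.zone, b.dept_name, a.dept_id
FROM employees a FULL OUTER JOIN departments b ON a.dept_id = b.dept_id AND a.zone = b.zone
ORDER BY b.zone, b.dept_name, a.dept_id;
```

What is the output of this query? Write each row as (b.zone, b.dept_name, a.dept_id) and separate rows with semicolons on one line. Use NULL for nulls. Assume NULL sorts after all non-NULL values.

(SG, HR, 2); (SG, Ops, 2); (TH, Eng, 6); (TH, Finance, 6); (TH, Sales, NULL); (TH, Support, NULL); (TH, NULL, NULL); (NULL, NULL, 1); (NULL, NULL, 3); (NULL, NULL, 3); (NULL, NULL, 4); (NULL, NULL, 5); (NULL, NULL, 6); (NULL, NULL, 8)

FULL OUTER JOIN keeps every row from both sides; unmatched rows get NULL for the other side's columns.
Matching on a.dept_id = b.dept_id AND a.zone = b.zone. A NULL in a compared column never satisfies the condition.
- a (dept_id=6, zone=TH) pairs with 2 row(s) of b.
- a (dept_id=2, zone=SG) pairs with 2 row(s) of b.
- a (dept_id=1, zone=SG) has no partner → padded with NULL.
- a (dept_id=3, zone=SG) has no partner → padded with NULL.
- a (dept_id=8, zone=SG) has no partner → padded with NULL.
- a (dept_id=6, zone=SG) has no partner → padded with NULL.
- a (dept_id=3, zone=SG) has no partner → padded with NULL.
- a (dept_id=5, zone=SG) has no partner → padded with NULL.
- a (dept_id=4, zone=TH) has no partner → padded with NULL.
- plus 3 unmatched b row(s), each kept with NULL a columns.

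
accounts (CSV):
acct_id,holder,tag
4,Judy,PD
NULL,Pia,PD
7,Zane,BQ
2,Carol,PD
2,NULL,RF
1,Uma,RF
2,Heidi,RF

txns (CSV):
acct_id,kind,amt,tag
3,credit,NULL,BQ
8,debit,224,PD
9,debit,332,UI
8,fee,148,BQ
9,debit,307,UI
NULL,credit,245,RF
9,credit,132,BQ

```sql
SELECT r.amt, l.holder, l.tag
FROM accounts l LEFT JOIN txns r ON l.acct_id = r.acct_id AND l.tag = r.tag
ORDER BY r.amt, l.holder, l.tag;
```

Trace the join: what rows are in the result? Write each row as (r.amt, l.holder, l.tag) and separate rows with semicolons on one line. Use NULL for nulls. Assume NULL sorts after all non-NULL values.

(NULL, Carol, PD); (NULL, Heidi, RF); (NULL, Judy, PD); (NULL, Pia, PD); (NULL, Uma, RF); (NULL, Zane, BQ); (NULL, NULL, RF)

LEFT JOIN keeps every row from `accounts`; unmatched rows get NULL for `txns`'s columns.
Matching on l.acct_id = r.acct_id AND l.tag = r.tag. A NULL in a compared column never satisfies the condition.
- l (acct_id=4, tag=PD) has no partner → padded with NULL.
- l (acct_id=NULL, tag=PD) has no partner → padded with NULL.
- l (acct_id=7, tag=BQ) has no partner → padded with NULL.
- l (acct_id=2, tag=PD) has no partner → padded with NULL.
- l (acct_id=2, tag=RF) has no partner → padded with NULL.
- l (acct_id=1, tag=RF) has no partner → padded with NULL.
- l (acct_id=2, tag=RF) has no partner → padded with NULL.
After projecting and ordering:
r.amt | l.holder | l.tag
NULL | Carol | PD
NULL | Heidi | RF
NULL | Judy | PD
NULL | Pia | PD
NULL | Uma | RF
NULL | Zane | BQ
NULL | NULL | RF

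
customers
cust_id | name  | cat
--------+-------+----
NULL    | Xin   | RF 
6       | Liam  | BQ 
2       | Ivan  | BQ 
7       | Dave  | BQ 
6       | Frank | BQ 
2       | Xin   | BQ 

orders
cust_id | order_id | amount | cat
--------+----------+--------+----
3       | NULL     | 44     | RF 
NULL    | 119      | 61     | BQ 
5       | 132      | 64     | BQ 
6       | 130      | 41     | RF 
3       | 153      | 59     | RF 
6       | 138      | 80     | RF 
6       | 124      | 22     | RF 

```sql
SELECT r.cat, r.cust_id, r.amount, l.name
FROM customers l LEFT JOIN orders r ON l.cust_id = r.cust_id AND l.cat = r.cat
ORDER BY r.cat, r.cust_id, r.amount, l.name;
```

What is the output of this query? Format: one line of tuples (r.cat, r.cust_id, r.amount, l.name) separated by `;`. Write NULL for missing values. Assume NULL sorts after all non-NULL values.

LEFT JOIN keeps every row from `customers`; unmatched rows get NULL for `orders`'s columns.
Matching on l.cust_id = r.cust_id AND l.cat = r.cat. A NULL in a compared column never satisfies the condition.
Matched pairs: 0; unmatched l rows kept: 6.

(NULL, NULL, NULL, Dave); (NULL, NULL, NULL, Frank); (NULL, NULL, NULL, Ivan); (NULL, NULL, NULL, Liam); (NULL, NULL, NULL, Xin); (NULL, NULL, NULL, Xin)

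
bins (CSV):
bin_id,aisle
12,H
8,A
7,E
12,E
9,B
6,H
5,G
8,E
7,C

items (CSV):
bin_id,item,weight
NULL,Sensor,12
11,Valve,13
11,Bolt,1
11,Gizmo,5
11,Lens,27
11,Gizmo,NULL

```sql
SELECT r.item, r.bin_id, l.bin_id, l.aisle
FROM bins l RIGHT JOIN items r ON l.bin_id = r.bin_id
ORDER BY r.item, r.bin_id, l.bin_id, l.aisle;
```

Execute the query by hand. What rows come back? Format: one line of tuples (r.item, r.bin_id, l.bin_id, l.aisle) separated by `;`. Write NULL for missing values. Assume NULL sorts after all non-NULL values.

(Bolt, 11, NULL, NULL); (Gizmo, 11, NULL, NULL); (Gizmo, 11, NULL, NULL); (Lens, 11, NULL, NULL); (Sensor, NULL, NULL, NULL); (Valve, 11, NULL, NULL)

RIGHT JOIN keeps every row from `items`; unmatched rows get NULL for `bins`'s columns.
Matching on l.bin_id = r.bin_id. A NULL in a compared column never satisfies the condition.
Matched pairs: 0; unmatched r rows kept: 6.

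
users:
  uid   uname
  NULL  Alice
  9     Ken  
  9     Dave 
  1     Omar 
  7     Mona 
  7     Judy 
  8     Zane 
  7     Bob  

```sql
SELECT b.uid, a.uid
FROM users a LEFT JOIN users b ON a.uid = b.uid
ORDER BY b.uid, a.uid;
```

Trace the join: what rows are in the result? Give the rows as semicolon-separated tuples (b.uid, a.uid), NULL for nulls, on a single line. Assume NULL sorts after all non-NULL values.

(1, 1); (7, 7); (7, 7); (7, 7); (7, 7); (7, 7); (7, 7); (7, 7); (7, 7); (7, 7); (8, 8); (9, 9); (9, 9); (9, 9); (9, 9); (NULL, NULL)

LEFT JOIN keeps every row from `users a`; unmatched rows get NULL for `users b`'s columns.
Matching on a.uid = b.uid. A NULL in a compared column never satisfies the condition.
- a (uid=NULL) has no partner → padded with NULL.
- a (uid=9) pairs with 2 row(s) of b.
- a (uid=9) pairs with 2 row(s) of b.
- a (uid=1) pairs with 1 row(s) of b.
- a (uid=7) pairs with 3 row(s) of b.
- a (uid=7) pairs with 3 row(s) of b.
- a (uid=8) pairs with 1 row(s) of b.
- a (uid=7) pairs with 3 row(s) of b.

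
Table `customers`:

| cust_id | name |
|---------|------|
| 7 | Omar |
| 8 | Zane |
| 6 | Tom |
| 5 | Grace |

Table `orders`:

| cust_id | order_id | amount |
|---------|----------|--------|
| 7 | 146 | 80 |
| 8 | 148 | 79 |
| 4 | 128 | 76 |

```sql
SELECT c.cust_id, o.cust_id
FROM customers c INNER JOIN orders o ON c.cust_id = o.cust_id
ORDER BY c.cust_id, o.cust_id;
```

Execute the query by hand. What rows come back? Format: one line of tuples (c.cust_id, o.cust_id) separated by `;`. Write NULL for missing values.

(7, 7); (8, 8)

INNER JOIN keeps only pairs where the ON condition holds.
Matching on c.cust_id = o.cust_id.
Matched pairs: 2.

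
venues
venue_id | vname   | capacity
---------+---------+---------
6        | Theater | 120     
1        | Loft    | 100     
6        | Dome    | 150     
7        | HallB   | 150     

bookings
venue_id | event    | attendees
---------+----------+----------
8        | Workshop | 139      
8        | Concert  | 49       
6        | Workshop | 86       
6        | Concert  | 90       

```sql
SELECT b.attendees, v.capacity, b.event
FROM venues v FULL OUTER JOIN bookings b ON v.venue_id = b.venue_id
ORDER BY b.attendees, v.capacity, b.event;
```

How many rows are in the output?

FULL OUTER JOIN keeps every row from both sides; unmatched rows get NULL for the other side's columns.
Matching on v.venue_id = b.venue_id.
- v row (venue_id=6): matches 2 b row(s) → 2 output row(s).
- v row (venue_id=1): no match → kept, b columns NULL.
- v row (venue_id=6): matches 2 b row(s) → 2 output row(s).
- v row (venue_id=7): no match → kept, b columns NULL.
- 2 row(s) from b found no v partner → padded with NULL.
Total: 4 matched + 4 padded = 8 rows.

8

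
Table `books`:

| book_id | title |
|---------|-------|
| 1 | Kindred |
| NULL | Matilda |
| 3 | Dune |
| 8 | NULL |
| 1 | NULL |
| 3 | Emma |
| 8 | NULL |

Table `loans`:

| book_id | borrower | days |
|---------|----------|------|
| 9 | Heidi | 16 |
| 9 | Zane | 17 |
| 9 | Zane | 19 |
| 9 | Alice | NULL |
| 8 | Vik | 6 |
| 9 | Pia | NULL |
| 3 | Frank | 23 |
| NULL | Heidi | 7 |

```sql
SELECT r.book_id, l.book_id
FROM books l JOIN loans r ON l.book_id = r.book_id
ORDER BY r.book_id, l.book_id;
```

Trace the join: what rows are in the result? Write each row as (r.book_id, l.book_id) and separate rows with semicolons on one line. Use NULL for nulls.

(3, 3); (3, 3); (8, 8); (8, 8)

INNER JOIN keeps only pairs where the ON condition holds.
Matching on l.book_id = r.book_id. A NULL in a compared column never satisfies the condition.
- l (book_id=1) has no partner → excluded.
- l (book_id=NULL) has no partner → excluded.
- l (book_id=3) pairs with 1 row(s) of r.
- l (book_id=8) pairs with 1 row(s) of r.
- l (book_id=1) has no partner → excluded.
- l (book_id=3) pairs with 1 row(s) of r.
- l (book_id=8) pairs with 1 row(s) of r.
After projecting and ordering:
r.book_id | l.book_id
3 | 3
3 | 3
8 | 8
8 | 8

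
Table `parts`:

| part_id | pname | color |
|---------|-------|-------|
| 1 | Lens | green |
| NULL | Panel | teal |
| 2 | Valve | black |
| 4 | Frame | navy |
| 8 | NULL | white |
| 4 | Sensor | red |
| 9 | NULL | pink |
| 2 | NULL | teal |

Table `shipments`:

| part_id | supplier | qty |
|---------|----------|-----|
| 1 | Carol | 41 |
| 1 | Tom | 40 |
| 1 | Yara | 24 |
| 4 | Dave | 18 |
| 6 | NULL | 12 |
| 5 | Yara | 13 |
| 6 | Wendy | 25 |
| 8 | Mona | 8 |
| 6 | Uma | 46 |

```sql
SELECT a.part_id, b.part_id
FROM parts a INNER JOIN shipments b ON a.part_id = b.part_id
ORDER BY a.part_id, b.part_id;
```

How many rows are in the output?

INNER JOIN keeps only pairs where the ON condition holds.
Matching on a.part_id = b.part_id. A NULL in a compared column never satisfies the condition.
- a[0] part_id=1 → 3 match(es) in b → 3 row(s).
- a[1] part_id=NULL → no match; dropped.
- a[2] part_id=2 → no match; dropped.
- a[3] part_id=4 → 1 match(es) in b → 1 row(s).
- a[4] part_id=8 → 1 match(es) in b → 1 row(s).
- a[5] part_id=4 → 1 match(es) in b → 1 row(s).
- a[6] part_id=9 → no match; dropped.
- a[7] part_id=2 → no match; dropped.
Total: 6 rows.

6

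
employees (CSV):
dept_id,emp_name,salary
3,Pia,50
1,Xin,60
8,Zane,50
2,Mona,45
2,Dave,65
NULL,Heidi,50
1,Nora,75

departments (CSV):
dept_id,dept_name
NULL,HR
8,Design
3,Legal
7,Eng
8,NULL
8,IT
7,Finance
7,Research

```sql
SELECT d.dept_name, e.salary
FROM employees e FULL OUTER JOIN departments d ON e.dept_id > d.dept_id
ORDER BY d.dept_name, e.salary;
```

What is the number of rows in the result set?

FULL OUTER JOIN keeps every row from both sides; unmatched rows get NULL for the other side's columns.
Matching on e.dept_id > d.dept_id. A NULL in a compared column never satisfies the condition.
- e row (dept_id=3): no match → kept, d columns NULL.
- e row (dept_id=1): no match → kept, d columns NULL.
- e row (dept_id=8): matches 4 d row(s) → 4 output row(s).
- e row (dept_id=2): no match → kept, d columns NULL.
- e row (dept_id=2): no match → kept, d columns NULL.
- e row (dept_id=NULL): no match → kept, d columns NULL.
- e row (dept_id=1): no match → kept, d columns NULL.
- 4 row(s) from d found no e partner → padded with NULL.
Total: 4 matched + 10 padded = 14 rows.

14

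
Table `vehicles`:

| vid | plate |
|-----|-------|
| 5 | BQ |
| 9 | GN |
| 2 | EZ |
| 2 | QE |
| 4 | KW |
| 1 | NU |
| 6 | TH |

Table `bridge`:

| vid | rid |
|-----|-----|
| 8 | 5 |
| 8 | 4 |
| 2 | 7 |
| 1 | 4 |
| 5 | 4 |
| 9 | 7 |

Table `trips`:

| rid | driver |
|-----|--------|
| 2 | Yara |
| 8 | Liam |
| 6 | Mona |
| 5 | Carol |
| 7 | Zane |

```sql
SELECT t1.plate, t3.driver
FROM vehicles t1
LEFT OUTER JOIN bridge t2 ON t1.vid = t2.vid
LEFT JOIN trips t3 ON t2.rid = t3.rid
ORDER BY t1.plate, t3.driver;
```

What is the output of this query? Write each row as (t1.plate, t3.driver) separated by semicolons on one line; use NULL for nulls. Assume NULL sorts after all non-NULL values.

Evaluate left to right. First `vehicles t1 LEFT JOIN bridge t2` on vid: 7 row(s).
Then LEFT JOIN `trips t3` on rid: each of those 7 rows is kept; rows whose t2.rid has no match in t3 get NULL for t3's columns.

(BQ, NULL); (EZ, Zane); (GN, Zane); (KW, NULL); (NU, NULL); (QE, Zane); (TH, NULL)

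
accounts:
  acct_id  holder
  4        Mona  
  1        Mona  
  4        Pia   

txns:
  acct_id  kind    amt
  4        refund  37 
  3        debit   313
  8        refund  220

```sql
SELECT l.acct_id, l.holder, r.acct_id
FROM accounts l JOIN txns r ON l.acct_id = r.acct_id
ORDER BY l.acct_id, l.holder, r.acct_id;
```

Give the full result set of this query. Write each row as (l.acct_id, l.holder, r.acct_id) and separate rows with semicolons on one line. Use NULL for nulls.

(4, Mona, 4); (4, Pia, 4)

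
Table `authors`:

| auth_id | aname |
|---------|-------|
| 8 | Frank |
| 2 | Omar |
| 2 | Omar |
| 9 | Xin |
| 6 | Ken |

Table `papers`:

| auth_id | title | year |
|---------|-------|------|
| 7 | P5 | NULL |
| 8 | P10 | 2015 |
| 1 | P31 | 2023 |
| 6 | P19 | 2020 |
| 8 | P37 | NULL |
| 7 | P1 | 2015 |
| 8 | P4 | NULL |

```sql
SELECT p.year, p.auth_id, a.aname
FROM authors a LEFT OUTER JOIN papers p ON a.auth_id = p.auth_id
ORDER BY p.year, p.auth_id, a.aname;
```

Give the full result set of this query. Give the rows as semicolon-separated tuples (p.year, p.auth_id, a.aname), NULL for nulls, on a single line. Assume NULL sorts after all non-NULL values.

(2015, 8, Frank); (2020, 6, Ken); (NULL, 8, Frank); (NULL, 8, Frank); (NULL, NULL, Omar); (NULL, NULL, Omar); (NULL, NULL, Xin)

LEFT JOIN keeps every row from `authors`; unmatched rows get NULL for `papers`'s columns.
Matching on a.auth_id = p.auth_id.
Matched pairs: 4; unmatched a rows kept: 3.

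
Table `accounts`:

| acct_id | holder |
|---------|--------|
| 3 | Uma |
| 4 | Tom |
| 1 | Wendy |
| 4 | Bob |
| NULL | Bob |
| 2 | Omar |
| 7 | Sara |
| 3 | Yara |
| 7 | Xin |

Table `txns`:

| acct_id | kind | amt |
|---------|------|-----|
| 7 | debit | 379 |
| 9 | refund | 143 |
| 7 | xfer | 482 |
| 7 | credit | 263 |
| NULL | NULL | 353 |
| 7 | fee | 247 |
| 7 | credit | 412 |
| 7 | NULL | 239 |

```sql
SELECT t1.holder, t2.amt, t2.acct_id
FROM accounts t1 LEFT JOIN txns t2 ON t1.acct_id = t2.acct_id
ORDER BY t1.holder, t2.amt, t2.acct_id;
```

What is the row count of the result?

19

LEFT JOIN keeps every row from `accounts`; unmatched rows get NULL for `txns`'s columns.
Matching on t1.acct_id = t2.acct_id. A NULL in a compared column never satisfies the condition.
Matched pairs: 12; unmatched t1 rows kept: 7.
Total: 12 matched + 7 padded = 19 rows.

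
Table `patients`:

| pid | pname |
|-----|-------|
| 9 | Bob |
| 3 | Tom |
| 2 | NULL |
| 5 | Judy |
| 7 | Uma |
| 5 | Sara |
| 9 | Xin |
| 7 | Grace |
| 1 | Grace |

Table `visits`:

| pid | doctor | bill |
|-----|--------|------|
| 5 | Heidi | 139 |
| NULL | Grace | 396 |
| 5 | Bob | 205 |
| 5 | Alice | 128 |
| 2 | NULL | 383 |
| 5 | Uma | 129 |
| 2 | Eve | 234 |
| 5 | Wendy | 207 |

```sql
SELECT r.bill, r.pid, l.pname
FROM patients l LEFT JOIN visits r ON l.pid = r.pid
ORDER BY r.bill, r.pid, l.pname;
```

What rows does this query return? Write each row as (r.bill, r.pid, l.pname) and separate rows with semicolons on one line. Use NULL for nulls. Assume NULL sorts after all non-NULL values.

(128, 5, Judy); (128, 5, Sara); (129, 5, Judy); (129, 5, Sara); (139, 5, Judy); (139, 5, Sara); (205, 5, Judy); (205, 5, Sara); (207, 5, Judy); (207, 5, Sara); (234, 2, NULL); (383, 2, NULL); (NULL, NULL, Bob); (NULL, NULL, Grace); (NULL, NULL, Grace); (NULL, NULL, Tom); (NULL, NULL, Uma); (NULL, NULL, Xin)

LEFT JOIN keeps every row from `patients`; unmatched rows get NULL for `visits`'s columns.
Matching on l.pid = r.pid. A NULL in a compared column never satisfies the condition.
- pid=9: no r row matches, row kept with r columns NULL.
- pid=3: no r row matches, row kept with r columns NULL.
- pid=2: 2 matching r row(s), so 2 row(s) emitted.
- pid=5: 5 matching r row(s), so 5 row(s) emitted.
- pid=7: no r row matches, row kept with r columns NULL.
- pid=5: 5 matching r row(s), so 5 row(s) emitted.
- pid=9: no r row matches, row kept with r columns NULL.
- pid=7: no r row matches, row kept with r columns NULL.
- pid=1: no r row matches, row kept with r columns NULL.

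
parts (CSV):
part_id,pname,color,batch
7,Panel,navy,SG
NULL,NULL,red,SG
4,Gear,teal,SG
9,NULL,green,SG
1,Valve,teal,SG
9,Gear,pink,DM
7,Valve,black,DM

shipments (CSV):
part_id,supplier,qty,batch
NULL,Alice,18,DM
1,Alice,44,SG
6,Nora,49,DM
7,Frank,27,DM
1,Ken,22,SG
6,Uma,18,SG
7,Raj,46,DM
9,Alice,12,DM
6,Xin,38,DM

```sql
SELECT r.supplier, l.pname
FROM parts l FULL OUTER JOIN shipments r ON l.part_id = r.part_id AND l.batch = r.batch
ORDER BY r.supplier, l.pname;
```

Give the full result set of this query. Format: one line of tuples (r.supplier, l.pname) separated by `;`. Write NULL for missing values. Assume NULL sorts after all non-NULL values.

(Alice, Gear); (Alice, Valve); (Alice, NULL); (Frank, Valve); (Ken, Valve); (Nora, NULL); (Raj, Valve); (Uma, NULL); (Xin, NULL); (NULL, Gear); (NULL, Panel); (NULL, NULL); (NULL, NULL)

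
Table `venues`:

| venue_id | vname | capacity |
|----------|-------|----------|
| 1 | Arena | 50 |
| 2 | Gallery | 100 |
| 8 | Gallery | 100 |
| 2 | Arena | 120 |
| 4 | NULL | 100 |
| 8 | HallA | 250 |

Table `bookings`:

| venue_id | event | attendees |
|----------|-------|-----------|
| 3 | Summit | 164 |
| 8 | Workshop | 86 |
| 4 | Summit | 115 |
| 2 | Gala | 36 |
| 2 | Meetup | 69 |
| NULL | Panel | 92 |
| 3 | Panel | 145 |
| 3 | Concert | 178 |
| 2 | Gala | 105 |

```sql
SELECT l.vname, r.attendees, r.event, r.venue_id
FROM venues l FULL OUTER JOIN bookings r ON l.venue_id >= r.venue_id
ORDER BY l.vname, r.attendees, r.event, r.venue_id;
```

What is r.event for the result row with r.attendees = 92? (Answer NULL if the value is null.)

FULL OUTER JOIN keeps every row from both sides; unmatched rows get NULL for the other side's columns.
Matching on l.venue_id >= r.venue_id. A NULL in a compared column never satisfies the condition.
Matched pairs: 29; unmatched l rows kept: 1; unmatched r rows kept: 1.

Panel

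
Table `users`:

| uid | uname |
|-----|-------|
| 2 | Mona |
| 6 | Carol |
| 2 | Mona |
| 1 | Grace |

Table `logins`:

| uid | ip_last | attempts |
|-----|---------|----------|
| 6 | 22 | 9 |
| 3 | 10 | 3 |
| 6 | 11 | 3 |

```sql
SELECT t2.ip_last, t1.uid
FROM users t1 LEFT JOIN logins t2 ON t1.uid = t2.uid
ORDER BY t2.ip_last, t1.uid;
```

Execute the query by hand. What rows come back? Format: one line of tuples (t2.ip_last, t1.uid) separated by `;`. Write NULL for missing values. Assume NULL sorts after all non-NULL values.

LEFT JOIN keeps every row from `users`; unmatched rows get NULL for `logins`'s columns.
Matching on t1.uid = t2.uid.
Matched pairs: 2; unmatched t1 rows kept: 3.

(11, 6); (22, 6); (NULL, 1); (NULL, 2); (NULL, 2)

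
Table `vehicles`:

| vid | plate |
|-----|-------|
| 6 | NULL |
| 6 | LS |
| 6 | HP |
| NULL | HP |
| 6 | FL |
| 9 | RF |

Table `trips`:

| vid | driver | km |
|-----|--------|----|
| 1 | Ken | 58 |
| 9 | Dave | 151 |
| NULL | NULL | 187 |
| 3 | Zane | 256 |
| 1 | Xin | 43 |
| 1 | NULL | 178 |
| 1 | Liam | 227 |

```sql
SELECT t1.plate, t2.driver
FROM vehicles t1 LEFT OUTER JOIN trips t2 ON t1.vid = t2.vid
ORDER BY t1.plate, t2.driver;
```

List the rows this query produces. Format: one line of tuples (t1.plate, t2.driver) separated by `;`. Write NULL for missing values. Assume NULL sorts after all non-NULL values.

(FL, NULL); (HP, NULL); (HP, NULL); (LS, NULL); (RF, Dave); (NULL, NULL)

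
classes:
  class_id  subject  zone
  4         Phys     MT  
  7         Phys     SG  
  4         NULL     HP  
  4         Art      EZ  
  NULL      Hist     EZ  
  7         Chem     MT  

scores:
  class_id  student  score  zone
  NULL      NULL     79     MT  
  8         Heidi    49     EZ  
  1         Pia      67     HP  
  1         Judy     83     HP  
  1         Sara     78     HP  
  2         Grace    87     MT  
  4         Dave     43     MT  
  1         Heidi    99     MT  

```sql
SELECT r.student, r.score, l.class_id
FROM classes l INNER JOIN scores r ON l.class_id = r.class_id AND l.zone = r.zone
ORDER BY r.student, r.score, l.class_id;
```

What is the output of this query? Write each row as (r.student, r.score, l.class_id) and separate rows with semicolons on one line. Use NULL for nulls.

(Dave, 43, 4)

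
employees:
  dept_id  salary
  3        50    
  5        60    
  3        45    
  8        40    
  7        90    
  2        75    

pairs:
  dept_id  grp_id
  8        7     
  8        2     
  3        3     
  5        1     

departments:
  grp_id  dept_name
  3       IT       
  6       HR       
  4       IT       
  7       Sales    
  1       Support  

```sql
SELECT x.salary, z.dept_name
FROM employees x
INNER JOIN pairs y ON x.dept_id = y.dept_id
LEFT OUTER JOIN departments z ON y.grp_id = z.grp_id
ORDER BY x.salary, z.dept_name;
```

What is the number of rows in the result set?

5

Joins associate left-to-right: employees INNER JOIN pairs on dept_id gives 5 intermediate row(s).
Then LEFT JOIN `departments z` on grp_id: each of those 5 rows is kept; rows whose y.grp_id has no match in z get NULL for z's columns.
Result: 5 row(s).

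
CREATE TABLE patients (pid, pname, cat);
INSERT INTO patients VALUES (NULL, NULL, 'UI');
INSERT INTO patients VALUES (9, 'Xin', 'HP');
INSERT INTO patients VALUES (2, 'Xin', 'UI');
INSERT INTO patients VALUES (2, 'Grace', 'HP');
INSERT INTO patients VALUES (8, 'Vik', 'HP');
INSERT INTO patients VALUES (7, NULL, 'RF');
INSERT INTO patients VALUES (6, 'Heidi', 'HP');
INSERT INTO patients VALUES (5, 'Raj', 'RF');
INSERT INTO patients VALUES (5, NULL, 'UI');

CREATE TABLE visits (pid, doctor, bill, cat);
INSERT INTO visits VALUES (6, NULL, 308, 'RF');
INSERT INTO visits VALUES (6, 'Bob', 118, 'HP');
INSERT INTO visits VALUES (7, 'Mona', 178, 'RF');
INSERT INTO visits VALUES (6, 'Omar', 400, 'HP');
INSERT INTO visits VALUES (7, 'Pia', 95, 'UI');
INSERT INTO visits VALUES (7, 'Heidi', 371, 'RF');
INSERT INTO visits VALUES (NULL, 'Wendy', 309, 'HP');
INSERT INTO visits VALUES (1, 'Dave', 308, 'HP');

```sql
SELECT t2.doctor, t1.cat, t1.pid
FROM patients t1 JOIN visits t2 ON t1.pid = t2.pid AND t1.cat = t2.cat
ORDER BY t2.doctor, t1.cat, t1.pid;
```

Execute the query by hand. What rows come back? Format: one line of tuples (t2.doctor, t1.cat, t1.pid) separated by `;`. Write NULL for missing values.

INNER JOIN keeps only pairs where the ON condition holds.
Matching on t1.pid = t2.pid AND t1.cat = t2.cat. A NULL in a compared column never satisfies the condition.
Matched pairs: 4.

(Bob, HP, 6); (Heidi, RF, 7); (Mona, RF, 7); (Omar, HP, 6)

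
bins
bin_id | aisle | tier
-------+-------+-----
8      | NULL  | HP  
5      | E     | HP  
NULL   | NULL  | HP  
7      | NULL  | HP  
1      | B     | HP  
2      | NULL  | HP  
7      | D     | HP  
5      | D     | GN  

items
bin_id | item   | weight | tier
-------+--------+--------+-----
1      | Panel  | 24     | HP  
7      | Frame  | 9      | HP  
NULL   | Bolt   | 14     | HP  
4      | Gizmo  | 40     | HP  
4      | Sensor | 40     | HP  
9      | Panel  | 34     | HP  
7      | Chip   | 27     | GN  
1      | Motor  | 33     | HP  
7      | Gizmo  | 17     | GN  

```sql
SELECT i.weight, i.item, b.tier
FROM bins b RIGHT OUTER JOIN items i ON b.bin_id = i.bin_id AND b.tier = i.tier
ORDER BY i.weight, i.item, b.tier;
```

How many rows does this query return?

10

RIGHT JOIN keeps every row from `items`; unmatched rows get NULL for `bins`'s columns.
Matching on b.bin_id = i.bin_id AND b.tier = i.tier. A NULL in a compared column never satisfies the condition.
- b (bin_id=8, tier=HP) has no partner in i.
- b (bin_id=5, tier=HP) has no partner in i.
- b (bin_id=NULL, tier=HP) has no partner in i.
- b (bin_id=7, tier=HP) pairs with 1 row(s) of i.
- b (bin_id=1, tier=HP) pairs with 2 row(s) of i.
- b (bin_id=2, tier=HP) has no partner in i.
- b (bin_id=7, tier=HP) pairs with 1 row(s) of i.
- b (bin_id=5, tier=GN) has no partner in i.
- plus 6 unmatched i row(s), each kept with NULL b columns.
Total: 4 matched + 6 padded = 10 rows.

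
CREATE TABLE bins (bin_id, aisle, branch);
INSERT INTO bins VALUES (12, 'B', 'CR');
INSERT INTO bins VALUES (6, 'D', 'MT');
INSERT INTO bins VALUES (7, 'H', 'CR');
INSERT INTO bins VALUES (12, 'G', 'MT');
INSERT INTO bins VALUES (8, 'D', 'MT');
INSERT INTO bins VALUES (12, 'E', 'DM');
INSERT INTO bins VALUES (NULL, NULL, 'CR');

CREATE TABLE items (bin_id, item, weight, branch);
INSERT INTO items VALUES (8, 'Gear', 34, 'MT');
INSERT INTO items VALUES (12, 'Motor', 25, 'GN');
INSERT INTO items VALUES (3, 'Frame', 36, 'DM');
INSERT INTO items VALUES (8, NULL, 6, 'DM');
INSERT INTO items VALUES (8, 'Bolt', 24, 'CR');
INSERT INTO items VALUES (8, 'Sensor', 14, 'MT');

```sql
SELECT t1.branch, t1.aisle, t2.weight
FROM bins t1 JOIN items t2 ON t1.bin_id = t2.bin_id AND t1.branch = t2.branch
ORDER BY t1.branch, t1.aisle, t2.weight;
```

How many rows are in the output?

INNER JOIN keeps only pairs where the ON condition holds.
Matching on t1.bin_id = t2.bin_id AND t1.branch = t2.branch. A NULL in a compared column never satisfies the condition.
- t1[0] bin_id=12, branch=CR → no match; dropped.
- t1[1] bin_id=6, branch=MT → no match; dropped.
- t1[2] bin_id=7, branch=CR → no match; dropped.
- t1[3] bin_id=12, branch=MT → no match; dropped.
- t1[4] bin_id=8, branch=MT → 2 match(es) in t2 → 2 row(s).
- t1[5] bin_id=12, branch=DM → no match; dropped.
- t1[6] bin_id=NULL, branch=CR → no match; dropped.
Total: 2 rows.

2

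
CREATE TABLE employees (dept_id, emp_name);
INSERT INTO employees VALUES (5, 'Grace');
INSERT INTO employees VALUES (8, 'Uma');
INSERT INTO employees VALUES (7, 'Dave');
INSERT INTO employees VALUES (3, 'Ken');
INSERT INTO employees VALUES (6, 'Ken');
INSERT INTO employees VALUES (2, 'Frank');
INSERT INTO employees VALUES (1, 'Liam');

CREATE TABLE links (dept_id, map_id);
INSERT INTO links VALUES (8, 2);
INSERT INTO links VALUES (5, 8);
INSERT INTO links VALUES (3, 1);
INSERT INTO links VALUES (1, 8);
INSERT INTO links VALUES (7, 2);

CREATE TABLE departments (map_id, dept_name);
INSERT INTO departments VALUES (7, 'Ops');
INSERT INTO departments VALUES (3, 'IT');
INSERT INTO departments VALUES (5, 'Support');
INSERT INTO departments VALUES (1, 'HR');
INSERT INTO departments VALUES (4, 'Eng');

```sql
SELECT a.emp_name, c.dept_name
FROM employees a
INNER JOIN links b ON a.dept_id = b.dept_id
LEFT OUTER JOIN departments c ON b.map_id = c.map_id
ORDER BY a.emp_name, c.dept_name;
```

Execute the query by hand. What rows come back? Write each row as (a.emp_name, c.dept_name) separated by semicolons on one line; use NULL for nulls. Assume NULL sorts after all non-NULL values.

(Dave, NULL); (Grace, NULL); (Ken, HR); (Liam, NULL); (Uma, NULL)

Evaluate left to right. First `employees a INNER JOIN links b` on dept_id: 5 row(s).
Then LEFT JOIN `departments c` on map_id: each of those 5 rows is kept; rows whose b.map_id has no match in c get NULL for c's columns.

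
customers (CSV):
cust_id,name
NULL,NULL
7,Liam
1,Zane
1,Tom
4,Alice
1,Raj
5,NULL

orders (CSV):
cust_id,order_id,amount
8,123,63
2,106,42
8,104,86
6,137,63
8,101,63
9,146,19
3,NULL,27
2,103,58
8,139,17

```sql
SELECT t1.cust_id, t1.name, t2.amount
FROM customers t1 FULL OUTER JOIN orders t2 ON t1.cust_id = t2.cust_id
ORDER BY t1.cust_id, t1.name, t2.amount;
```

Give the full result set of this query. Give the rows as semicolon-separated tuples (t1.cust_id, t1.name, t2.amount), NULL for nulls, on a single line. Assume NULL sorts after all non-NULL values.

FULL OUTER JOIN keeps every row from both sides; unmatched rows get NULL for the other side's columns.
Matching on t1.cust_id = t2.cust_id. A NULL in a compared column never satisfies the condition.
- t1 row (cust_id=NULL): no match → kept, t2 columns NULL.
- t1 row (cust_id=7): no match → kept, t2 columns NULL.
- t1 row (cust_id=1): no match → kept, t2 columns NULL.
- t1 row (cust_id=1): no match → kept, t2 columns NULL.
- t1 row (cust_id=4): no match → kept, t2 columns NULL.
- t1 row (cust_id=1): no match → kept, t2 columns NULL.
- t1 row (cust_id=5): no match → kept, t2 columns NULL.
- 9 t2 row(s) had no t1 match → kept, t1 columns NULL.

(1, Raj, NULL); (1, Tom, NULL); (1, Zane, NULL); (4, Alice, NULL); (5, NULL, NULL); (7, Liam, NULL); (NULL, NULL, 17); (NULL, NULL, 19); (NULL, NULL, 27); (NULL, NULL, 42); (NULL, NULL, 58); (NULL, NULL, 63); (NULL, NULL, 63); (NULL, NULL, 63); (NULL, NULL, 86); (NULL, NULL, NULL)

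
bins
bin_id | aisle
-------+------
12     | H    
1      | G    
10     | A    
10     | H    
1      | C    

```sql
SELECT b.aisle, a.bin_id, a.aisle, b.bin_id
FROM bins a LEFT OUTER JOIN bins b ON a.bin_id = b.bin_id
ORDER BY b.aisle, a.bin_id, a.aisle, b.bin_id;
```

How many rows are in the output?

9

LEFT JOIN keeps every row from `bins a`; unmatched rows get NULL for `bins b`'s columns.
Matching on a.bin_id = b.bin_id.
- a row (bin_id=12): matches 1 b row(s) → 1 output row(s).
- a row (bin_id=1): matches 2 b row(s) → 2 output row(s).
- a row (bin_id=10): matches 2 b row(s) → 2 output row(s).
- a row (bin_id=10): matches 2 b row(s) → 2 output row(s).
- a row (bin_id=1): matches 2 b row(s) → 2 output row(s).
Total: 9 rows.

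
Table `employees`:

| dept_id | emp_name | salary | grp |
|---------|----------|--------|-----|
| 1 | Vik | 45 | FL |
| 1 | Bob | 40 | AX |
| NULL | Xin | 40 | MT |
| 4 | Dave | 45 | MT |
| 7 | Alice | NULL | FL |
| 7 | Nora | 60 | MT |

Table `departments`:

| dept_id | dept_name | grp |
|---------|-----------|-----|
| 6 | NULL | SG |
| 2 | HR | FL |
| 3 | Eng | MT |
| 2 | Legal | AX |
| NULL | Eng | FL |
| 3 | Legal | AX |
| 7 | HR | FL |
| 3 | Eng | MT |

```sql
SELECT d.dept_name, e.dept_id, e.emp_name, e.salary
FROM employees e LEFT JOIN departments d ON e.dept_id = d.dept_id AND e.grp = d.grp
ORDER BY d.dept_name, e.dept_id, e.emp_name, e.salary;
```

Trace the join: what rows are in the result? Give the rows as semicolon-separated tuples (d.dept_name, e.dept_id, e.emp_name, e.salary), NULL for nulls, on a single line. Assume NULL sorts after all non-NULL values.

LEFT JOIN keeps every row from `employees`; unmatched rows get NULL for `departments`'s columns.
Matching on e.dept_id = d.dept_id AND e.grp = d.grp. A NULL in a compared column never satisfies the condition.
- e row (dept_id=1, grp=FL): no match → kept, d columns NULL.
- e row (dept_id=1, grp=AX): no match → kept, d columns NULL.
- e row (dept_id=NULL, grp=MT): no match → kept, d columns NULL.
- e row (dept_id=4, grp=MT): no match → kept, d columns NULL.
- e row (dept_id=7, grp=FL): matches 1 d row(s) → 1 output row(s).
- e row (dept_id=7, grp=MT): no match → kept, d columns NULL.
After projecting and ordering:
d.dept_name | e.dept_id | e.emp_name | e.salary
HR | 7 | Alice | NULL
NULL | 1 | Bob | 40
NULL | 1 | Vik | 45
NULL | 4 | Dave | 45
NULL | 7 | Nora | 60
NULL | NULL | Xin | 40

(HR, 7, Alice, NULL); (NULL, 1, Bob, 40); (NULL, 1, Vik, 45); (NULL, 4, Dave, 45); (NULL, 7, Nora, 60); (NULL, NULL, Xin, 40)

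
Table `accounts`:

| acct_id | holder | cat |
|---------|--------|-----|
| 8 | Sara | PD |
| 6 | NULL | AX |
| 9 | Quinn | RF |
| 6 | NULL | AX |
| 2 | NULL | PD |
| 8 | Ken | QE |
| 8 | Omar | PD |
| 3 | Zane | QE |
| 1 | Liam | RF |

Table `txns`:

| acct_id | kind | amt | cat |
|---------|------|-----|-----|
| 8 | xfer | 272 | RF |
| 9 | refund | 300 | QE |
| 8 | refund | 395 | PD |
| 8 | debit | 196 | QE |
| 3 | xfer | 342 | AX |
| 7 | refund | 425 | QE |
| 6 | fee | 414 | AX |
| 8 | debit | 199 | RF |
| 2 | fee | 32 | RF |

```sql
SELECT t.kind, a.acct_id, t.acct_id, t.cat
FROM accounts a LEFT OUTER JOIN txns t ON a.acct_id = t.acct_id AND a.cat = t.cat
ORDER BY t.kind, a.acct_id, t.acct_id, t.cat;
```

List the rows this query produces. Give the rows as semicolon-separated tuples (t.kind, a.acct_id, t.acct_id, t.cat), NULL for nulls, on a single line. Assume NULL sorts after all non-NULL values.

(debit, 8, 8, QE); (fee, 6, 6, AX); (fee, 6, 6, AX); (refund, 8, 8, PD); (refund, 8, 8, PD); (NULL, 1, NULL, NULL); (NULL, 2, NULL, NULL); (NULL, 3, NULL, NULL); (NULL, 9, NULL, NULL)

LEFT JOIN keeps every row from `accounts`; unmatched rows get NULL for `txns`'s columns.
Matching on a.acct_id = t.acct_id AND a.cat = t.cat.
- a[0] acct_id=8, cat=PD → 1 match(es) in t → 1 row(s).
- a[1] acct_id=6, cat=AX → 1 match(es) in t → 1 row(s).
- a[2] acct_id=9, cat=RF → no match; kept with NULLs on the t side.
- a[3] acct_id=6, cat=AX → 1 match(es) in t → 1 row(s).
- a[4] acct_id=2, cat=PD → no match; kept with NULLs on the t side.
- a[5] acct_id=8, cat=QE → 1 match(es) in t → 1 row(s).
- a[6] acct_id=8, cat=PD → 1 match(es) in t → 1 row(s).
- a[7] acct_id=3, cat=QE → no match; kept with NULLs on the t side.
- a[8] acct_id=1, cat=RF → no match; kept with NULLs on the t side.
After projecting and ordering:
t.kind | a.acct_id | t.acct_id | t.cat
debit | 8 | 8 | QE
fee | 6 | 6 | AX
fee | 6 | 6 | AX
refund | 8 | 8 | PD
refund | 8 | 8 | PD
NULL | 1 | NULL | NULL
NULL | 2 | NULL | NULL
NULL | 3 | NULL | NULL
NULL | 9 | NULL | NULL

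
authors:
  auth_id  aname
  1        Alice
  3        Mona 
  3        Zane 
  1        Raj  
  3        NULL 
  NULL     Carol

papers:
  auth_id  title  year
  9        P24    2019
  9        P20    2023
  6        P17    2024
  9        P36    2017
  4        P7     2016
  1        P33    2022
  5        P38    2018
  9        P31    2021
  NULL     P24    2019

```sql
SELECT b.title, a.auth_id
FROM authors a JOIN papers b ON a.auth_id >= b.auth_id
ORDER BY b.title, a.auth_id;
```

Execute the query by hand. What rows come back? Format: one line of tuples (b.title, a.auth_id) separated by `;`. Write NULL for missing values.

(P33, 1); (P33, 1); (P33, 3); (P33, 3); (P33, 3)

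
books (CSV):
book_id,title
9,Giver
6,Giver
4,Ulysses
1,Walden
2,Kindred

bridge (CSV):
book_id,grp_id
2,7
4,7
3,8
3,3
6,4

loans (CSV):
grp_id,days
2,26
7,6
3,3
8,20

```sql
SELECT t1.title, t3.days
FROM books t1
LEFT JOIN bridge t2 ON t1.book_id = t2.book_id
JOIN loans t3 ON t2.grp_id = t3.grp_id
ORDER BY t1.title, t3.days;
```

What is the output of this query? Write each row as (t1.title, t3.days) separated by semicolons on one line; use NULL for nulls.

Joins associate left-to-right: books LEFT JOIN bridge on book_id gives 5 intermediate row(s).
Then INNER JOIN `loans t3` on grp_id: keep only rows whose t2.grp_id appears in t3.

(Kindred, 6); (Ulysses, 6)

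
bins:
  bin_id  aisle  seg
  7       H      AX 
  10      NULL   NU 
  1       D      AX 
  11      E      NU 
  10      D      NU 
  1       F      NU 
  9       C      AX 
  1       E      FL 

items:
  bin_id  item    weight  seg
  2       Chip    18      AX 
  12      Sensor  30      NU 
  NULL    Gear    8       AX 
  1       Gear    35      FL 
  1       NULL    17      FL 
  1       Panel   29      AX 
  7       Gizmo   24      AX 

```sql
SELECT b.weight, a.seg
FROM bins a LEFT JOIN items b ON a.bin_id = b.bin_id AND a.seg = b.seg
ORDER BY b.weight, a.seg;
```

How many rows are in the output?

9

LEFT JOIN keeps every row from `bins`; unmatched rows get NULL for `items`'s columns.
Matching on a.bin_id = b.bin_id AND a.seg = b.seg. A NULL in a compared column never satisfies the condition.
- bin_id=7, seg=AX: 1 matching b row(s), so 1 row(s) emitted.
- bin_id=10, seg=NU: no b row matches, row kept with b columns NULL.
- bin_id=1, seg=AX: 1 matching b row(s), so 1 row(s) emitted.
- bin_id=11, seg=NU: no b row matches, row kept with b columns NULL.
- bin_id=10, seg=NU: no b row matches, row kept with b columns NULL.
- bin_id=1, seg=NU: no b row matches, row kept with b columns NULL.
- bin_id=9, seg=AX: no b row matches, row kept with b columns NULL.
- bin_id=1, seg=FL: 2 matching b row(s), so 2 row(s) emitted.
Total: 4 matched + 5 padded = 9 rows.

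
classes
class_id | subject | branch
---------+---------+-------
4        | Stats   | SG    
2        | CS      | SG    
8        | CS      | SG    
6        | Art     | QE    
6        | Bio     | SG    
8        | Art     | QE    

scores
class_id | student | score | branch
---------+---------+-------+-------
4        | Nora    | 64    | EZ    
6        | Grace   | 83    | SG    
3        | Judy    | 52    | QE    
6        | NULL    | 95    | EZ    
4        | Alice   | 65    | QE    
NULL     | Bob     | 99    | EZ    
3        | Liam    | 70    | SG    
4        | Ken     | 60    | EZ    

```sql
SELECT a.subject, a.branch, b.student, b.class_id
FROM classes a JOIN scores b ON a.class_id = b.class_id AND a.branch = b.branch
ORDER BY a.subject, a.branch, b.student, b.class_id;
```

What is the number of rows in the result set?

1

INNER JOIN keeps only pairs where the ON condition holds.
Matching on a.class_id = b.class_id AND a.branch = b.branch. A NULL in a compared column never satisfies the condition.
Matched pairs: 1.
Total: 1 rows.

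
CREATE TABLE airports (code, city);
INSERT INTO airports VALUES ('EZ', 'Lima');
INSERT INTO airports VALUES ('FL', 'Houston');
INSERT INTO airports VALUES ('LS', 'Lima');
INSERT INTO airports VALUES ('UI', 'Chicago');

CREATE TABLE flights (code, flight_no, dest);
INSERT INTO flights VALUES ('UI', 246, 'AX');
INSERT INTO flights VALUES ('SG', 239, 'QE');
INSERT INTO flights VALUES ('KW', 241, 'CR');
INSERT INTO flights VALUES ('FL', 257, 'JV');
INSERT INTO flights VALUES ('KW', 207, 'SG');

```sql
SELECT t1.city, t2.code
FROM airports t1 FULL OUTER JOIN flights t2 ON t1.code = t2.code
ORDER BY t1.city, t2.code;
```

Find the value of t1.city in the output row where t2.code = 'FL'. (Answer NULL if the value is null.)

FULL OUTER JOIN keeps every row from both sides; unmatched rows get NULL for the other side's columns.
Matching on t1.code = t2.code.
Matched pairs: 2; unmatched t1 rows kept: 2; unmatched t2 rows kept: 3.

Houston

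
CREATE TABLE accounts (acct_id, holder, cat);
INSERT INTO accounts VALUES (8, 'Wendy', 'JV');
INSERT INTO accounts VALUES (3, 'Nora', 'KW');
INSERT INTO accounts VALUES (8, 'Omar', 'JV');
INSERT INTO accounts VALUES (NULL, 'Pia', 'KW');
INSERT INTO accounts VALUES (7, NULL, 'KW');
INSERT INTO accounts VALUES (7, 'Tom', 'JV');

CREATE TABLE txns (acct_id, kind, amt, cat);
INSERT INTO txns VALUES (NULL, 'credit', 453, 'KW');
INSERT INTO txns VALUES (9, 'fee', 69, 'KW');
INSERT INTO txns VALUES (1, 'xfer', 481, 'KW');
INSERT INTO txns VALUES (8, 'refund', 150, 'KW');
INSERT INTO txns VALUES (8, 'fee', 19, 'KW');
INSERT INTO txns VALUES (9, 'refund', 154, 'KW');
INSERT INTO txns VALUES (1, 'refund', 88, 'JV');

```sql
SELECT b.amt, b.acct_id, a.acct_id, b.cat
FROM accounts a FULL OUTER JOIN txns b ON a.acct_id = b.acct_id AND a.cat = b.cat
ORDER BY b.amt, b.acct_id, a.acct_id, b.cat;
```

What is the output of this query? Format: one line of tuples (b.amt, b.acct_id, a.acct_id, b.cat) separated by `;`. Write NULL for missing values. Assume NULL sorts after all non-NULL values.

(19, 8, NULL, KW); (69, 9, NULL, KW); (88, 1, NULL, JV); (150, 8, NULL, KW); (154, 9, NULL, KW); (453, NULL, NULL, KW); (481, 1, NULL, KW); (NULL, NULL, 3, NULL); (NULL, NULL, 7, NULL); (NULL, NULL, 7, NULL); (NULL, NULL, 8, NULL); (NULL, NULL, 8, NULL); (NULL, NULL, NULL, NULL)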